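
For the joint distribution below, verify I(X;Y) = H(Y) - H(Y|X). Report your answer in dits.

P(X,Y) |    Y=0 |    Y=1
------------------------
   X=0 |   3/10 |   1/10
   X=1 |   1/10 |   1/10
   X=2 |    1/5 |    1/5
I(X;Y) = 0.0140 dits

Mutual information has multiple equivalent forms:
- I(X;Y) = H(X) - H(X|Y)
- I(X;Y) = H(Y) - H(Y|X)
- I(X;Y) = H(X) + H(Y) - H(X,Y)

Computing all quantities:
H(X) = 0.4581, H(Y) = 0.2923, H(X,Y) = 0.7365
H(X|Y) = 0.4442, H(Y|X) = 0.2783

Verification:
H(X) - H(X|Y) = 0.4581 - 0.4442 = 0.0140
H(Y) - H(Y|X) = 0.2923 - 0.2783 = 0.0140
H(X) + H(Y) - H(X,Y) = 0.4581 + 0.2923 - 0.7365 = 0.0140

All forms give I(X;Y) = 0.0140 dits. ✓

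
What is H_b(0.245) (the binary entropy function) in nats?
0.5568 nats

The binary entropy function is:
H(p) = -p log(p) - (1-p) log(1-p)

H(0.245) = -0.245 × log_e(0.245) - 0.755 × log_e(0.755)
H(0.245) = 0.5568 nats

Note: Binary entropy is maximized at p=0.5 (H=1 bit) and minimized at p=0 or p=1 (H=0).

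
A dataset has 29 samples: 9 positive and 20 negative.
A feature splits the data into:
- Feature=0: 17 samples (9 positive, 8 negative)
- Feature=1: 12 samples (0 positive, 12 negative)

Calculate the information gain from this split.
0.3088 bits

Information Gain = H(Y) - H(Y|Feature)

Before split:
P(positive) = 9/29 = 0.3103
H(Y) = 0.8936 bits

After split:
Feature=0: H = 0.9975 bits (weight = 17/29)
Feature=1: H = 0.0000 bits (weight = 12/29)
H(Y|Feature) = (17/29)×0.9975 + (12/29)×0.0000 = 0.5847 bits

Information Gain = 0.8936 - 0.5847 = 0.3088 bits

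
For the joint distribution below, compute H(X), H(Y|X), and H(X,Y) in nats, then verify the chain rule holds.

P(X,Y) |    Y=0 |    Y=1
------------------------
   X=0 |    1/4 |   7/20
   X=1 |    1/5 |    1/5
H(X,Y) = 1.3578, H(X) = 0.6730, H(Y|X) = 0.6848 (all in nats)

Chain rule: H(X,Y) = H(X) + H(Y|X)

Left side — joint entropy directly:
H(X,Y) = -Σ p(x,y) log p(x,y) = 1.3578 nats

Right side — compute H(Y|X) from the conditional distributions:
P(X) = (3/5, 2/5), so H(X) = 0.6730 nats
H(Y|X) = Σ_x P(X=x) · H(Y|X=x):
  P(Y|X=0) = (5/12, 7/12), H(Y|X=0) = 0.6792, weight P(X=0) = 3/5
  P(Y|X=1) = (1/2, 1/2), H(Y|X=1) = 0.6931, weight P(X=1) = 2/5
H(Y|X) = 0.6848 nats

H(X) + H(Y|X) = 0.6730 + 0.6848 = 1.3578 nats

Both sides equal 1.3578 nats. ✓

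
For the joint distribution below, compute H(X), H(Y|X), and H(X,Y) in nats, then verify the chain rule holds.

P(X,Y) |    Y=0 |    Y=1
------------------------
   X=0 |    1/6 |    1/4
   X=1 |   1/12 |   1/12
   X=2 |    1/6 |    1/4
H(X,Y) = 1.7046, H(X) = 1.0282, H(Y|X) = 0.6764 (all in nats)

Chain rule: H(X,Y) = H(X) + H(Y|X)

Left side — joint entropy directly:
H(X,Y) = -Σ p(x,y) log p(x,y) = 1.7046 nats

Right side — compute H(Y|X) from the conditional distributions:
P(X) = (5/12, 1/6, 5/12), so H(X) = 1.0282 nats
H(Y|X) = Σ_x P(X=x) · H(Y|X=x):
  P(Y|X=0) = (2/5, 3/5), H(Y|X=0) = 0.6730, weight P(X=0) = 5/12
  P(Y|X=1) = (1/2, 1/2), H(Y|X=1) = 0.6931, weight P(X=1) = 1/6
  P(Y|X=2) = (2/5, 3/5), H(Y|X=2) = 0.6730, weight P(X=2) = 5/12
H(Y|X) = 0.6764 nats

H(X) + H(Y|X) = 1.0282 + 0.6764 = 1.7046 nats

Both sides equal 1.7046 nats. ✓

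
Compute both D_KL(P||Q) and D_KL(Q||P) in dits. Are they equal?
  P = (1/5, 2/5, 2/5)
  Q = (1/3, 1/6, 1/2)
D_KL(P||Q) = 0.0690, D_KL(Q||P) = 0.0590

KL divergence is not symmetric: D_KL(P||Q) ≠ D_KL(Q||P) in general.

D_KL(P||Q) = 0.0690 dits
D_KL(Q||P) = 0.0590 dits

No, they are not equal!

This asymmetry is why KL divergence is not a true distance metric.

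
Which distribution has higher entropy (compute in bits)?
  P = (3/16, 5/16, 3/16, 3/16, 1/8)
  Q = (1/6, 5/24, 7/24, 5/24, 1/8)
Q

Computing entropies in bits:
H(P) = 2.2579
H(Q) = 2.2672

Distribution Q has higher entropy.

Intuition: The distribution closer to uniform (more spread out) has higher entropy.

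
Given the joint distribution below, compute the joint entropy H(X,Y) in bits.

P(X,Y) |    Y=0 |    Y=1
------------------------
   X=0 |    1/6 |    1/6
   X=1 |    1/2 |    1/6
1.7925 bits

Joint entropy is H(X,Y) = -Σ_{x,y} p(x,y) log p(x,y).

Summing over all non-zero entries:
H(X,Y) = -[1/6·log_2(1/6) + 1/6·log_2(1/6) + 1/2·log_2(1/2) + 1/6·log_2(1/6)]
H(X,Y) = 1.7925 bits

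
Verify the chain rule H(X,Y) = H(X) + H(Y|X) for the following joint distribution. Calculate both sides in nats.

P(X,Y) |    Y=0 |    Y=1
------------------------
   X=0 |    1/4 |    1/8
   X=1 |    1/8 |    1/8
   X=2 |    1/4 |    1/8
H(X,Y) = 1.7329, H(X) = 1.0822, H(Y|X) = 0.6507 (all in nats)

Chain rule: H(X,Y) = H(X) + H(Y|X)

Left side — joint entropy directly:
H(X,Y) = -Σ p(x,y) log p(x,y) = 1.7329 nats

Right side — compute H(Y|X) from the conditional distributions:
P(X) = (3/8, 1/4, 3/8), so H(X) = 1.0822 nats
H(Y|X) = Σ_x P(X=x) · H(Y|X=x):
  P(Y|X=0) = (2/3, 1/3), H(Y|X=0) = 0.6365, weight P(X=0) = 3/8
  P(Y|X=1) = (1/2, 1/2), H(Y|X=1) = 0.6931, weight P(X=1) = 1/4
  P(Y|X=2) = (2/3, 1/3), H(Y|X=2) = 0.6365, weight P(X=2) = 3/8
H(Y|X) = 0.6507 nats

H(X) + H(Y|X) = 1.0822 + 0.6507 = 1.7329 nats

Both sides equal 1.7329 nats. ✓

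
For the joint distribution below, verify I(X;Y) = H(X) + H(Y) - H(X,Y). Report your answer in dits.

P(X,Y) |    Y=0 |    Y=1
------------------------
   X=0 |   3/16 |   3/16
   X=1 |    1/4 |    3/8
I(X;Y) = 0.0021 dits

Mutual information has multiple equivalent forms:
- I(X;Y) = H(X) - H(X|Y)
- I(X;Y) = H(Y) - H(Y|X)
- I(X;Y) = H(X) + H(Y) - H(X,Y)

Computing all quantities:
H(X) = 0.2873, H(Y) = 0.2976, H(X,Y) = 0.5829
H(X|Y) = 0.2852, H(Y|X) = 0.2956

Verification:
H(X) - H(X|Y) = 0.2873 - 0.2852 = 0.0021
H(Y) - H(Y|X) = 0.2976 - 0.2956 = 0.0021
H(X) + H(Y) - H(X,Y) = 0.2873 + 0.2976 - 0.5829 = 0.0021

All forms give I(X;Y) = 0.0021 dits. ✓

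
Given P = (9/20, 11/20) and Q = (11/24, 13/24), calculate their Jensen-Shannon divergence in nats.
0.0000 nats

Jensen-Shannon divergence is:
JSD(P||Q) = 0.5 × D_KL(P||M) + 0.5 × D_KL(Q||M)
where M = 0.5 × (P + Q) is the mixture distribution.

M = 0.5 × (9/20, 11/20) + 0.5 × (11/24, 13/24) = (0.454167, 0.545833)

D_KL(P||M) = 0.0000 nats
D_KL(Q||M) = 0.0000 nats

JSD(P||Q) = 0.5 × 0.0000 + 0.5 × 0.0000 = 0.0000 nats

Unlike KL divergence, JSD is symmetric and bounded: 0 ≤ JSD ≤ log(2).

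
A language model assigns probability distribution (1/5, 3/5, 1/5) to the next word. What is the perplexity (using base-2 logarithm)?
2.5864

Perplexity is 2^H (or exp(H) for natural log).

First, H = -Σ p log p = 1.3710 bits
Perplexity = 2^1.3710 = 2.5864

Interpretation: The model's uncertainty is equivalent to choosing uniformly among 2.6 options.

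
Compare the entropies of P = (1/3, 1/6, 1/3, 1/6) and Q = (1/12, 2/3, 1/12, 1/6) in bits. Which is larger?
P

Computing entropies in bits:
H(P) = 1.9183
H(Q) = 1.4183

Distribution P has higher entropy.

Intuition: The distribution closer to uniform (more spread out) has higher entropy.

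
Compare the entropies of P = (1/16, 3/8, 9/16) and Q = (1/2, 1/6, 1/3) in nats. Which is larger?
Q

Computing entropies in nats:
H(P) = 0.8647
H(Q) = 1.0114

Distribution Q has higher entropy.

Intuition: The distribution closer to uniform (more spread out) has higher entropy.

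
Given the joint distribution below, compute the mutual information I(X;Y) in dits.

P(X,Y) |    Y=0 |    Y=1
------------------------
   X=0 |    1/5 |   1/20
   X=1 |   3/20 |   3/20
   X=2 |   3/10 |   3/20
0.0121 dits

Mutual information: I(X;Y) = H(X) + H(Y) - H(X,Y)

Marginals:
P(X) = (1/4, 3/10, 9/20), H(X) = 0.4634 dits
P(Y) = (13/20, 7/20), H(Y) = 0.2812 dits

Joint entropy: H(X,Y) = 0.7325 dits

I(X;Y) = 0.4634 + 0.2812 - 0.7325 = 0.0121 dits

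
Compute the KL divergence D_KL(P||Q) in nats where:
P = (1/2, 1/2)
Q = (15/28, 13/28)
0.0026 nats

KL divergence: D_KL(P||Q) = Σ p(x) log(p(x)/q(x))

Computing term by term:
  x=0: 1/2 × log_e[(1/2)/(15/28)] = 1/2 × -0.0690 = -0.0345
  x=1: 1/2 × log_e[(1/2)/(13/28)] = 1/2 × 0.0741 = 0.0371

D_KL(P||Q) = 0.0026 nats

Note: KL divergence is always non-negative and equals 0 iff P = Q.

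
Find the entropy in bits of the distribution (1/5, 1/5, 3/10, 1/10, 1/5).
2.2464 bits

Shannon entropy is H(X) = -Σ p(x) log p(x).

For P = (1/5, 1/5, 3/10, 1/10, 1/5):
H = -1/5 × log_2(1/5) -1/5 × log_2(1/5) -3/10 × log_2(3/10) -1/10 × log_2(1/10) -1/5 × log_2(1/5)
H = 2.2464 bits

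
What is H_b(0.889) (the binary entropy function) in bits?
0.5029 bits

The binary entropy function is:
H(p) = -p log(p) - (1-p) log(1-p)

H(0.889) = -0.889 × log_2(0.889) - 0.111 × log_2(0.111)
H(0.889) = 0.5029 bits

Note: Binary entropy is maximized at p=0.5 (H=1 bit) and minimized at p=0 or p=1 (H=0).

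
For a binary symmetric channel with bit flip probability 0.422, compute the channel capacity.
0.0176 bits

For a binary symmetric channel (BSC) with error probability p:
Capacity C = 1 - H(p) bits per symbol

where H(p) = -p log₂(p) - (1-p) log₂(1-p) is the binary entropy function.

H(0.422) = 0.9824 bits
C = 1 - 0.9824 = 0.0176 bits per symbol

This means we can reliably transmit up to 0.0176 bits of information per channel use.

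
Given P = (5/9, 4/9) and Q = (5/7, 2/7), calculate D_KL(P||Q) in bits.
0.0819 bits

KL divergence: D_KL(P||Q) = Σ p(x) log(p(x)/q(x))

Computing term by term:
  x=0: 5/9 × log_2[(5/9)/(5/7)] = 5/9 × -0.3626 = -0.2014
  x=1: 4/9 × log_2[(4/9)/(2/7)] = 4/9 × 0.6374 = 0.2833

D_KL(P||Q) = 0.0819 bits

Note: KL divergence is always non-negative and equals 0 iff P = Q.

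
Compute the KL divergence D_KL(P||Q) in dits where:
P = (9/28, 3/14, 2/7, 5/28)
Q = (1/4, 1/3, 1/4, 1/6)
0.0159 dits

KL divergence: D_KL(P||Q) = Σ p(x) log(p(x)/q(x))

Computing term by term:
  x=0: 9/28 × log_10[(9/28)/(1/4)] = 9/28 × 0.1091 = 0.0351
  x=1: 3/14 × log_10[(3/14)/(1/3)] = 3/14 × -0.1919 = -0.0411
  x=2: 2/7 × log_10[(2/7)/(1/4)] = 2/7 × 0.0580 = 0.0166
  x=3: 5/28 × log_10[(5/28)/(1/6)] = 5/28 × 0.0300 = 0.0054

D_KL(P||Q) = 0.0159 dits

Note: KL divergence is always non-negative and equals 0 iff P = Q.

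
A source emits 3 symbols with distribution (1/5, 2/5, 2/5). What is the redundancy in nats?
0.0437 nats

Redundancy measures how far a source is from maximum entropy:
R = H_max - H(X)

Maximum entropy for 3 symbols: H_max = log_e(3) = 1.0986 nats
Actual entropy: H(X) = 1.0549 nats
Redundancy: R = 1.0986 - 1.0549 = 0.0437 nats

This redundancy represents potential for compression: the source could be compressed by 0.0437 nats per symbol.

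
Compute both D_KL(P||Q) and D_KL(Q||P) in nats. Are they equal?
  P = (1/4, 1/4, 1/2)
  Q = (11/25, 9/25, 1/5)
D_KL(P||Q) = 0.2257, D_KL(Q||P) = 0.1968

KL divergence is not symmetric: D_KL(P||Q) ≠ D_KL(Q||P) in general.

D_KL(P||Q) = 0.2257 nats
D_KL(Q||P) = 0.1968 nats

No, they are not equal!

This asymmetry is why KL divergence is not a true distance metric.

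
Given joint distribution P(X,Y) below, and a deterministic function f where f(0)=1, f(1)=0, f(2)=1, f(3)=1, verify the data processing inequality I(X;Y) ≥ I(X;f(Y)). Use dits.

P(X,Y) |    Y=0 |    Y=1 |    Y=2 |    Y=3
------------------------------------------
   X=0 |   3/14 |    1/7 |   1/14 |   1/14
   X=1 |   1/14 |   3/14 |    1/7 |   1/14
I(X;Y) = 0.0246, I(X;f(Y)) = 0.0049, inequality holds: 0.0246 ≥ 0.0049

Data Processing Inequality: For any Markov chain X → Y → Z, we have I(X;Y) ≥ I(X;Z).

Here Z = f(Y) is a deterministic function of Y, forming X → Y → Z.

Original I(X;Y) = 0.0246 dits

After applying f:
P(X,Z) where Z=f(Y):
- P(X,Z=0) = P(X,Y=1)
- P(X,Z=1) = P(X,Y=0) + P(X,Y=2) + P(X,Y=3)

I(X;Z) = I(X;f(Y)) = 0.0049 dits

Verification: 0.0246 ≥ 0.0049 ✓

Information cannot be created by processing; the function f can only lose information about X.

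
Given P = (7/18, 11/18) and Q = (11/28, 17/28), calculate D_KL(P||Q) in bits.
0.0000 bits

KL divergence: D_KL(P||Q) = Σ p(x) log(p(x)/q(x))

Computing term by term:
  x=0: 7/18 × log_2[(7/18)/(11/28)] = 7/18 × -0.0146 = -0.0057
  x=1: 11/18 × log_2[(11/18)/(17/28)] = 11/18 × 0.0094 = 0.0057

D_KL(P||Q) = 0.0000 bits

Note: KL divergence is always non-negative and equals 0 iff P = Q.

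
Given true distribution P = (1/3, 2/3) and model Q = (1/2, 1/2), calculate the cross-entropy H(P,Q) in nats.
0.6931 nats

Cross-entropy: H(P,Q) = -Σ p(x) log q(x)

Alternatively: H(P,Q) = H(P) + D_KL(P||Q)
H(P) = 0.6365 nats
D_KL(P||Q) = 0.0566 nats

H(P,Q) = 0.6365 + 0.0566 = 0.6931 nats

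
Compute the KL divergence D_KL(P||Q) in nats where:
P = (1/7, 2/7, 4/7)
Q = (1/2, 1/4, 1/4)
0.3316 nats

KL divergence: D_KL(P||Q) = Σ p(x) log(p(x)/q(x))

Computing term by term:
  x=0: 1/7 × log_e[(1/7)/(1/2)] = 1/7 × -1.2528 = -0.1790
  x=1: 2/7 × log_e[(2/7)/(1/4)] = 2/7 × 0.1335 = 0.0382
  x=2: 4/7 × log_e[(4/7)/(1/4)] = 4/7 × 0.8267 = 0.4724

D_KL(P||Q) = 0.3316 nats

Note: KL divergence is always non-negative and equals 0 iff P = Q.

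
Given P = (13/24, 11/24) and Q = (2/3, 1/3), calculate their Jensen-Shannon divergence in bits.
0.0118 bits

Jensen-Shannon divergence is:
JSD(P||Q) = 0.5 × D_KL(P||M) + 0.5 × D_KL(Q||M)
where M = 0.5 × (P + Q) is the mixture distribution.

M = 0.5 × (13/24, 11/24) + 0.5 × (2/3, 1/3) = (0.604167, 0.395833)

D_KL(P||M) = 0.0116 bits
D_KL(Q||M) = 0.0120 bits

JSD(P||Q) = 0.5 × 0.0116 + 0.5 × 0.0120 = 0.0118 bits

Unlike KL divergence, JSD is symmetric and bounded: 0 ≤ JSD ≤ log(2).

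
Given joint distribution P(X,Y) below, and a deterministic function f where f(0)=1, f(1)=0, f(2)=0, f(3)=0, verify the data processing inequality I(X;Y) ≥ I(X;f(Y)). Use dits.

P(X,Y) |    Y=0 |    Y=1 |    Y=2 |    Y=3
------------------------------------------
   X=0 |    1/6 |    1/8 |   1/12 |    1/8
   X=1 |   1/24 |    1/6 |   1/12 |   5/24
I(X;Y) = 0.0233, I(X;f(Y)) = 0.0217, inequality holds: 0.0233 ≥ 0.0217

Data Processing Inequality: For any Markov chain X → Y → Z, we have I(X;Y) ≥ I(X;Z).

Here Z = f(Y) is a deterministic function of Y, forming X → Y → Z.

Original I(X;Y) = 0.0233 dits

After applying f:
P(X,Z) where Z=f(Y):
- P(X,Z=0) = P(X,Y=1) + P(X,Y=2) + P(X,Y=3)
- P(X,Z=1) = P(X,Y=0)

I(X;Z) = I(X;f(Y)) = 0.0217 dits

Verification: 0.0233 ≥ 0.0217 ✓

Information cannot be created by processing; the function f can only lose information about X.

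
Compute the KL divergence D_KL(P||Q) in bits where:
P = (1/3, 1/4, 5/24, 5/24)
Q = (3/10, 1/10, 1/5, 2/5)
0.1974 bits

KL divergence: D_KL(P||Q) = Σ p(x) log(p(x)/q(x))

Computing term by term:
  x=0: 1/3 × log_2[(1/3)/(3/10)] = 1/3 × 0.1520 = 0.0507
  x=1: 1/4 × log_2[(1/4)/(1/10)] = 1/4 × 1.3219 = 0.3305
  x=2: 5/24 × log_2[(5/24)/(1/5)] = 5/24 × 0.0589 = 0.0123
  x=3: 5/24 × log_2[(5/24)/(2/5)] = 5/24 × -0.9411 = -0.1961

D_KL(P||Q) = 0.1974 bits

Note: KL divergence is always non-negative and equals 0 iff P = Q.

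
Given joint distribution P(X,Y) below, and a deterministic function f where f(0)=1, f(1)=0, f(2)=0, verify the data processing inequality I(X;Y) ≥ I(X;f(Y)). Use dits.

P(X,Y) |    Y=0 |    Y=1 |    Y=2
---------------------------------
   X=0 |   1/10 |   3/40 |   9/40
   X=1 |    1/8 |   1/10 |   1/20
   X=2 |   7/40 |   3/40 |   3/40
I(X;Y) = 0.0320, I(X;f(Y)) = 0.0149, inequality holds: 0.0320 ≥ 0.0149

Data Processing Inequality: For any Markov chain X → Y → Z, we have I(X;Y) ≥ I(X;Z).

Here Z = f(Y) is a deterministic function of Y, forming X → Y → Z.

Original I(X;Y) = 0.0320 dits

After applying f:
P(X,Z) where Z=f(Y):
- P(X,Z=0) = P(X,Y=1) + P(X,Y=2)
- P(X,Z=1) = P(X,Y=0)

I(X;Z) = I(X;f(Y)) = 0.0149 dits

Verification: 0.0320 ≥ 0.0149 ✓

Information cannot be created by processing; the function f can only lose information about X.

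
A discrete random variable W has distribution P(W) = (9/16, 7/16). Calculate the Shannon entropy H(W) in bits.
0.9887 bits

Shannon entropy is H(X) = -Σ p(x) log p(x).

For P = (9/16, 7/16):
H = -9/16 × log_2(9/16) -7/16 × log_2(7/16)
H = 0.9887 bits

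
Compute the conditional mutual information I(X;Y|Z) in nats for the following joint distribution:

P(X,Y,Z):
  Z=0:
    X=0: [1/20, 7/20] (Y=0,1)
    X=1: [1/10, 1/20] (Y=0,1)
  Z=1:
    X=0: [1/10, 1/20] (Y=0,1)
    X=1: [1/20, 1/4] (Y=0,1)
0.1319 nats

Conditional mutual information: I(X;Y|Z) = H(X|Z) + H(Y|Z) - H(X,Y|Z)

H(Z) = 0.6881
H(X,Z) = 1.2968 → H(X|Z) = 0.6087
H(Y,Z) = 1.2968 → H(Y|Z) = 0.6087
H(X,Y,Z) = 1.7737 → H(X,Y|Z) = 1.0855

I(X;Y|Z) = 0.6087 + 0.6087 - 1.0855 = 0.1319 nats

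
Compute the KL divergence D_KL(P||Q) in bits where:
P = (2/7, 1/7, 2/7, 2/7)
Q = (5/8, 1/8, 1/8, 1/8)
0.3864 bits

KL divergence: D_KL(P||Q) = Σ p(x) log(p(x)/q(x))

Computing term by term:
  x=0: 2/7 × log_2[(2/7)/(5/8)] = 2/7 × -1.1293 = -0.3227
  x=1: 1/7 × log_2[(1/7)/(1/8)] = 1/7 × 0.1926 = 0.0275
  x=2: 2/7 × log_2[(2/7)/(1/8)] = 2/7 × 1.1926 = 0.3408
  x=3: 2/7 × log_2[(2/7)/(1/8)] = 2/7 × 1.1926 = 0.3408

D_KL(P||Q) = 0.3864 bits

Note: KL divergence is always non-negative and equals 0 iff P = Q.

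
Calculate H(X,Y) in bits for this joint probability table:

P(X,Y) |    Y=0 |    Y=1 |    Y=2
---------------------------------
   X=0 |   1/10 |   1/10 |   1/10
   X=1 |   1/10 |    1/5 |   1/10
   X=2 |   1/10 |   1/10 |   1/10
3.1219 bits

Joint entropy is H(X,Y) = -Σ_{x,y} p(x,y) log p(x,y).

Summing over all non-zero entries:
H(X,Y) = -[1/10·log_2(1/10) + 1/10·log_2(1/10) + 1/10·log_2(1/10) + 1/10·log_2(1/10) + 1/5·log_2(1/5) + 1/10·log_2(1/10) + 1/10·log_2(1/10) + 1/10·log_2(1/10) + 1/10·log_2(1/10)]
H(X,Y) = 3.1219 bits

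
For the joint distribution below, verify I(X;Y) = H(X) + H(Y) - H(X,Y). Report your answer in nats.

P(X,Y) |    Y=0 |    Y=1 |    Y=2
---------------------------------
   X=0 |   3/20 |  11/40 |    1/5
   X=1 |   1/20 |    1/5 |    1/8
I(X;Y) = 0.0093 nats

Mutual information has multiple equivalent forms:
- I(X;Y) = H(X) - H(X|Y)
- I(X;Y) = H(Y) - H(Y|X)
- I(X;Y) = H(X) + H(Y) - H(X,Y)

Computing all quantities:
H(X) = 0.6616, H(Y) = 1.0408, H(X,Y) = 1.6931
H(X|Y) = 0.6523, H(Y|X) = 1.0315

Verification:
H(X) - H(X|Y) = 0.6616 - 0.6523 = 0.0093
H(Y) - H(Y|X) = 1.0408 - 1.0315 = 0.0093
H(X) + H(Y) - H(X,Y) = 0.6616 + 1.0408 - 1.6931 = 0.0093

All forms give I(X;Y) = 0.0093 nats. ✓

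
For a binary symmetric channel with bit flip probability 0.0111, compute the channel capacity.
0.9120 bits

For a binary symmetric channel (BSC) with error probability p:
Capacity C = 1 - H(p) bits per symbol

where H(p) = -p log₂(p) - (1-p) log₂(1-p) is the binary entropy function.

H(0.0111) = 0.0880 bits
C = 1 - 0.0880 = 0.9120 bits per symbol

This means we can reliably transmit up to 0.9120 bits of information per channel use.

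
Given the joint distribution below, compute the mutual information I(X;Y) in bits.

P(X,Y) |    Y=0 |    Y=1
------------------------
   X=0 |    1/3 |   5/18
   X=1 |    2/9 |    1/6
0.0005 bits

Mutual information: I(X;Y) = H(X) + H(Y) - H(X,Y)

Marginals:
P(X) = (11/18, 7/18), H(X) = 0.9641 bits
P(Y) = (5/9, 4/9), H(Y) = 0.9911 bits

Joint entropy: H(X,Y) = 1.9547 bits

I(X;Y) = 0.9641 + 0.9911 - 1.9547 = 0.0005 bits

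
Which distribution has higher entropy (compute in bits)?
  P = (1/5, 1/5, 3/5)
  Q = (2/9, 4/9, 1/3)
Q

Computing entropies in bits:
H(P) = 1.3710
H(Q) = 1.5305

Distribution Q has higher entropy.

Intuition: The distribution closer to uniform (more spread out) has higher entropy.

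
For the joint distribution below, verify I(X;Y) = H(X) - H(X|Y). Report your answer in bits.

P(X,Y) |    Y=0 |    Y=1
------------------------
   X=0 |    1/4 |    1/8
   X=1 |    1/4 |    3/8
I(X;Y) = 0.0488 bits

Mutual information has multiple equivalent forms:
- I(X;Y) = H(X) - H(X|Y)
- I(X;Y) = H(Y) - H(Y|X)
- I(X;Y) = H(X) + H(Y) - H(X,Y)

Computing all quantities:
H(X) = 0.9544, H(Y) = 1.0000, H(X,Y) = 1.9056
H(X|Y) = 0.9056, H(Y|X) = 0.9512

Verification:
H(X) - H(X|Y) = 0.9544 - 0.9056 = 0.0488
H(Y) - H(Y|X) = 1.0000 - 0.9512 = 0.0488
H(X) + H(Y) - H(X,Y) = 0.9544 + 1.0000 - 1.9056 = 0.0488

All forms give I(X;Y) = 0.0488 bits. ✓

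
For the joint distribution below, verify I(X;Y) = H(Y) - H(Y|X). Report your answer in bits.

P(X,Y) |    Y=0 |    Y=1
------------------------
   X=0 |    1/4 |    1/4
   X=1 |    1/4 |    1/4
I(X;Y) = 0.0000 bits

Mutual information has multiple equivalent forms:
- I(X;Y) = H(X) - H(X|Y)
- I(X;Y) = H(Y) - H(Y|X)
- I(X;Y) = H(X) + H(Y) - H(X,Y)

Computing all quantities:
H(X) = 1.0000, H(Y) = 1.0000, H(X,Y) = 2.0000
H(X|Y) = 1.0000, H(Y|X) = 1.0000

Verification:
H(X) - H(X|Y) = 1.0000 - 1.0000 = 0.0000
H(Y) - H(Y|X) = 1.0000 - 1.0000 = 0.0000
H(X) + H(Y) - H(X,Y) = 1.0000 + 1.0000 - 2.0000 = 0.0000

All forms give I(X;Y) = 0.0000 bits. ✓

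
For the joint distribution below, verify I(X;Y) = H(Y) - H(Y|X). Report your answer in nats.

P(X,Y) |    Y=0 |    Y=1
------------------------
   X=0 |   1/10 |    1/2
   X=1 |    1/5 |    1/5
I(X;Y) = 0.0633 nats

Mutual information has multiple equivalent forms:
- I(X;Y) = H(X) - H(X|Y)
- I(X;Y) = H(Y) - H(Y|X)
- I(X;Y) = H(X) + H(Y) - H(X,Y)

Computing all quantities:
H(X) = 0.6730, H(Y) = 0.6109, H(X,Y) = 1.2206
H(X|Y) = 0.6097, H(Y|X) = 0.5476

Verification:
H(X) - H(X|Y) = 0.6730 - 0.6097 = 0.0633
H(Y) - H(Y|X) = 0.6109 - 0.5476 = 0.0633
H(X) + H(Y) - H(X,Y) = 0.6730 + 0.6109 - 1.2206 = 0.0633

All forms give I(X;Y) = 0.0633 nats. ✓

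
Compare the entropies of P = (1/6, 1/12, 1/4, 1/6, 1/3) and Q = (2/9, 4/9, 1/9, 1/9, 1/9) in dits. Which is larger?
P

Computing entropies in dits:
H(P) = 0.6589
H(Q) = 0.6198

Distribution P has higher entropy.

Intuition: The distribution closer to uniform (more spread out) has higher entropy.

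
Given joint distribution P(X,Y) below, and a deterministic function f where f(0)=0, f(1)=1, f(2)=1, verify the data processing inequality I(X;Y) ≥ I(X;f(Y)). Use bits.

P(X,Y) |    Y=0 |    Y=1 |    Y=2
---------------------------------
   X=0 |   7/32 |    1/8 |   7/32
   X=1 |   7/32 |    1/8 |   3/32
I(X;Y) = 0.0258, I(X;f(Y)) = 0.0089, inequality holds: 0.0258 ≥ 0.0089

Data Processing Inequality: For any Markov chain X → Y → Z, we have I(X;Y) ≥ I(X;Z).

Here Z = f(Y) is a deterministic function of Y, forming X → Y → Z.

Original I(X;Y) = 0.0258 bits

After applying f:
P(X,Z) where Z=f(Y):
- P(X,Z=0) = P(X,Y=0)
- P(X,Z=1) = P(X,Y=1) + P(X,Y=2)

I(X;Z) = I(X;f(Y)) = 0.0089 bits

Verification: 0.0258 ≥ 0.0089 ✓

Information cannot be created by processing; the function f can only lose information about X.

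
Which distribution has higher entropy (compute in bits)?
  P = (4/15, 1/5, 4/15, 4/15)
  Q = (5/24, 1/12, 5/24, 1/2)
P

Computing entropies in bits:
H(P) = 1.9899
H(Q) = 1.7417

Distribution P has higher entropy.

Intuition: The distribution closer to uniform (more spread out) has higher entropy.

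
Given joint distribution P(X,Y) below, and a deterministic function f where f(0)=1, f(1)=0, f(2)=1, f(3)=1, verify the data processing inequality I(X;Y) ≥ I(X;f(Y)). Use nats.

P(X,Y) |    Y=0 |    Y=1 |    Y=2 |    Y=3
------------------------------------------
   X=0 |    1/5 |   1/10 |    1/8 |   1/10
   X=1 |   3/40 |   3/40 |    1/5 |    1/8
I(X;Y) = 0.0401, I(X;f(Y)) = 0.0009, inequality holds: 0.0401 ≥ 0.0009

Data Processing Inequality: For any Markov chain X → Y → Z, we have I(X;Y) ≥ I(X;Z).

Here Z = f(Y) is a deterministic function of Y, forming X → Y → Z.

Original I(X;Y) = 0.0401 nats

After applying f:
P(X,Z) where Z=f(Y):
- P(X,Z=0) = P(X,Y=1)
- P(X,Z=1) = P(X,Y=0) + P(X,Y=2) + P(X,Y=3)

I(X;Z) = I(X;f(Y)) = 0.0009 nats

Verification: 0.0401 ≥ 0.0009 ✓

Information cannot be created by processing; the function f can only lose information about X.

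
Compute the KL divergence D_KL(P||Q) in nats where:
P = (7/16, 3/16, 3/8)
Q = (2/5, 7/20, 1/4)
0.0742 nats

KL divergence: D_KL(P||Q) = Σ p(x) log(p(x)/q(x))

Computing term by term:
  x=0: 7/16 × log_e[(7/16)/(2/5)] = 7/16 × 0.0896 = 0.0392
  x=1: 3/16 × log_e[(3/16)/(7/20)] = 3/16 × -0.6242 = -0.1170
  x=2: 3/8 × log_e[(3/8)/(1/4)] = 3/8 × 0.4055 = 0.1520

D_KL(P||Q) = 0.0742 nats

Note: KL divergence is always non-negative and equals 0 iff P = Q.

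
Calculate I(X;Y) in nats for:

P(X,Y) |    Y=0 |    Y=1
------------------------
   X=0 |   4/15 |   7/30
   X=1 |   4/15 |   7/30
0.0000 nats

Mutual information: I(X;Y) = H(X) + H(Y) - H(X,Y)

Marginals:
P(X) = (1/2, 1/2), H(X) = 0.6931 nats
P(Y) = (8/15, 7/15), H(Y) = 0.6909 nats

Joint entropy: H(X,Y) = 1.3841 nats

I(X;Y) = 0.6931 + 0.6909 - 1.3841 = 0.0000 nats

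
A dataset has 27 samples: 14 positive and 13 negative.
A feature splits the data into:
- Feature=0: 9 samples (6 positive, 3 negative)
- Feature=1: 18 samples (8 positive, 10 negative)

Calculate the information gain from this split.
0.0322 bits

Information Gain = H(Y) - H(Y|Feature)

Before split:
P(positive) = 14/27 = 0.5185
H(Y) = 0.9990 bits

After split:
Feature=0: H = 0.9183 bits (weight = 9/27)
Feature=1: H = 0.9911 bits (weight = 18/27)
H(Y|Feature) = (9/27)×0.9183 + (18/27)×0.9911 = 0.9668 bits

Information Gain = 0.9990 - 0.9668 = 0.0322 bits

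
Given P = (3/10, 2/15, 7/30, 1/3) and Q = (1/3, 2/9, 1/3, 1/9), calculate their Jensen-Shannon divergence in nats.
0.0396 nats

Jensen-Shannon divergence is:
JSD(P||Q) = 0.5 × D_KL(P||M) + 0.5 × D_KL(Q||M)
where M = 0.5 × (P + Q) is the mixture distribution.

M = 0.5 × (3/10, 2/15, 7/30, 1/3) + 0.5 × (1/3, 2/9, 1/3, 1/9) = (0.316667, 0.177778, 0.283333, 2/9)

D_KL(P||M) = 0.0353 nats
D_KL(Q||M) = 0.0438 nats

JSD(P||Q) = 0.5 × 0.0353 + 0.5 × 0.0438 = 0.0396 nats

Unlike KL divergence, JSD is symmetric and bounded: 0 ≤ JSD ≤ log(2).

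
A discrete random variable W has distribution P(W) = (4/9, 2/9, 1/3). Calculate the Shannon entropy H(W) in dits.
0.4607 dits

Shannon entropy is H(X) = -Σ p(x) log p(x).

For P = (4/9, 2/9, 1/3):
H = -4/9 × log_10(4/9) -2/9 × log_10(2/9) -1/3 × log_10(1/3)
H = 0.4607 dits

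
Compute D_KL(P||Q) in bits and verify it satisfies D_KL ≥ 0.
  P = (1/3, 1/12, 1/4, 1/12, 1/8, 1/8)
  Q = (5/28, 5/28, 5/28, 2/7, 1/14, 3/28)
0.3105 bits

KL divergence satisfies the Gibbs inequality: D_KL(P||Q) ≥ 0 for all distributions P, Q.

D_KL(P||Q) = Σ p(x) log(p(x)/q(x))
Term by term:
  x=0: 1/3 × log_2[(1/3)/(5/28)] = 0.3002
  x=1: 1/12 × log_2[(1/12)/(5/28)] = -0.0916
  x=2: 1/4 × log_2[(1/4)/(5/28)] = 0.1214
  x=3: 1/12 × log_2[(1/12)/(2/7)] = -0.1481
  x=4: 1/8 × log_2[(1/8)/(1/14)] = 0.1009
  x=5: 1/8 × log_2[(1/8)/(3/28)] = 0.0278
D_KL(P||Q) = 0.3105 bits

D_KL(P||Q) = 0.3105 ≥ 0 ✓

This non-negativity is a fundamental property: relative entropy cannot be negative because it measures how different Q is from P.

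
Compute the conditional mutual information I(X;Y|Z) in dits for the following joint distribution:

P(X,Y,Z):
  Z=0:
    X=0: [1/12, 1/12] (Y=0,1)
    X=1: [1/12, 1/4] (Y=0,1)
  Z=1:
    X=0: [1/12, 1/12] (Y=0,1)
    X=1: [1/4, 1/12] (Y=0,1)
0.0133 dits

Conditional mutual information: I(X;Y|Z) = H(X|Z) + H(Y|Z) - H(X,Y|Z)

H(Z) = 0.3010
H(X,Z) = 0.5775 → H(X|Z) = 0.2764
H(Y,Z) = 0.5775 → H(Y|Z) = 0.2764
H(X,Y,Z) = 0.8406 → H(X,Y|Z) = 0.5396

I(X;Y|Z) = 0.2764 + 0.2764 - 0.5396 = 0.0133 dits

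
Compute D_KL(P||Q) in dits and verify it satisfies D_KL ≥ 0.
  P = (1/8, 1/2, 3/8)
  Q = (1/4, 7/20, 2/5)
0.0293 dits

KL divergence satisfies the Gibbs inequality: D_KL(P||Q) ≥ 0 for all distributions P, Q.

D_KL(P||Q) = Σ p(x) log(p(x)/q(x))
Term by term:
  x=0: 1/8 × log_10[(1/8)/(1/4)] = -0.0376
  x=1: 1/2 × log_10[(1/2)/(7/20)] = 0.0775
  x=2: 3/8 × log_10[(3/8)/(2/5)] = -0.0105
D_KL(P||Q) = 0.0293 dits

D_KL(P||Q) = 0.0293 ≥ 0 ✓

This non-negativity is a fundamental property: relative entropy cannot be negative because it measures how different Q is from P.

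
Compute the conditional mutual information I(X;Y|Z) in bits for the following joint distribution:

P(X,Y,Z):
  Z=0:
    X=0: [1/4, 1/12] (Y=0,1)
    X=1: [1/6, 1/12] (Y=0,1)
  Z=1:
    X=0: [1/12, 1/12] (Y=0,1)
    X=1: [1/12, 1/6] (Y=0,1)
0.0118 bits

Conditional mutual information: I(X;Y|Z) = H(X|Z) + H(Y|Z) - H(X,Y|Z)

H(Z) = 0.9799
H(X,Z) = 1.9591 → H(X|Z) = 0.9793
H(Y,Z) = 1.8879 → H(Y|Z) = 0.9080
H(X,Y,Z) = 2.8554 → H(X,Y|Z) = 1.8755

I(X;Y|Z) = 0.9793 + 0.9080 - 1.8755 = 0.0118 bits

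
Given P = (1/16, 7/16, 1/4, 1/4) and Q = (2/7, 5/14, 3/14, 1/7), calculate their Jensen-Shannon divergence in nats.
0.0489 nats

Jensen-Shannon divergence is:
JSD(P||Q) = 0.5 × D_KL(P||M) + 0.5 × D_KL(Q||M)
where M = 0.5 × (P + Q) is the mixture distribution.

M = 0.5 × (1/16, 7/16, 1/4, 1/4) + 0.5 × (2/7, 5/14, 3/14, 1/7) = (0.174107, 0.397321, 0.232143, 0.196429)

D_KL(P||M) = 0.0569 nats
D_KL(Q||M) = 0.0408 nats

JSD(P||Q) = 0.5 × 0.0569 + 0.5 × 0.0408 = 0.0489 nats

Unlike KL divergence, JSD is symmetric and bounded: 0 ≤ JSD ≤ log(2).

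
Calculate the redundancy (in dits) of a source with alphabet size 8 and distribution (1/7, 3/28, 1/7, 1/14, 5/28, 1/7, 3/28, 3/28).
0.0136 dits

Redundancy measures how far a source is from maximum entropy:
R = H_max - H(X)

Maximum entropy for 8 symbols: H_max = log_10(8) = 0.9031 dits
Actual entropy: H(X) = 0.8895 dits
Redundancy: R = 0.9031 - 0.8895 = 0.0136 dits

This redundancy represents potential for compression: the source could be compressed by 0.0136 dits per symbol.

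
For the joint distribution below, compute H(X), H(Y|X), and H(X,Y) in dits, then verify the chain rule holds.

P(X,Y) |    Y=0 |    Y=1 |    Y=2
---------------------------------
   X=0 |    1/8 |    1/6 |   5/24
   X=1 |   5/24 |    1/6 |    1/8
H(X,Y) = 0.7690, H(X) = 0.3010, H(Y|X) = 0.4680 (all in dits)

Chain rule: H(X,Y) = H(X) + H(Y|X)

Left side — joint entropy directly:
H(X,Y) = -Σ p(x,y) log p(x,y) = 0.7690 dits

Right side — compute H(Y|X) from the conditional distributions:
P(X) = (1/2, 1/2), so H(X) = 0.3010 dits
H(Y|X) = Σ_x P(X=x) · H(Y|X=x):
  P(Y|X=0) = (1/4, 1/3, 5/12), H(Y|X=0) = 0.4680, weight P(X=0) = 1/2
  P(Y|X=1) = (5/12, 1/3, 1/4), H(Y|X=1) = 0.4680, weight P(X=1) = 1/2
H(Y|X) = 0.4680 dits

H(X) + H(Y|X) = 0.3010 + 0.4680 = 0.7690 dits

Both sides equal 0.7690 dits. ✓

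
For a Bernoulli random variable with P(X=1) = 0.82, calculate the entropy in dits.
0.2047 dits

The binary entropy function is:
H(p) = -p log(p) - (1-p) log(1-p)

H(0.82) = -0.82 × log_10(0.82) - 0.18 × log_10(0.18)
H(0.82) = 0.2047 dits

Note: Binary entropy is maximized at p=0.5 (H=1 bit) and minimized at p=0 or p=1 (H=0).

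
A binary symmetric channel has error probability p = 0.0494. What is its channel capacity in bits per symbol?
0.7162 bits

For a binary symmetric channel (BSC) with error probability p:
Capacity C = 1 - H(p) bits per symbol

where H(p) = -p log₂(p) - (1-p) log₂(1-p) is the binary entropy function.

H(0.0494) = 0.2838 bits
C = 1 - 0.2838 = 0.7162 bits per symbol

This means we can reliably transmit up to 0.7162 bits of information per channel use.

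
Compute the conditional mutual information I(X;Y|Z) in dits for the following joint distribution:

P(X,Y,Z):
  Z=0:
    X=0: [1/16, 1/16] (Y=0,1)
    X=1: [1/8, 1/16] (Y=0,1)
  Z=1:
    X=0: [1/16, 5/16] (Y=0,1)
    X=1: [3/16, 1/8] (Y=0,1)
0.0329 dits

Conditional mutual information: I(X;Y|Z) = H(X|Z) + H(Y|Z) - H(X,Y|Z)

H(Z) = 0.2697
H(X,Z) = 0.5668 → H(X|Z) = 0.2971
H(Y,Z) = 0.5568 → H(Y|Z) = 0.2871
H(X,Y,Z) = 0.8210 → H(X,Y|Z) = 0.5512

I(X;Y|Z) = 0.2971 + 0.2871 - 0.5512 = 0.0329 dits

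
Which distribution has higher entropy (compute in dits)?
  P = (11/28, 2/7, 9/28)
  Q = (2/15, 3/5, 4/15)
P

Computing entropies in dits:
H(P) = 0.4733
H(Q) = 0.4029

Distribution P has higher entropy.

Intuition: The distribution closer to uniform (more spread out) has higher entropy.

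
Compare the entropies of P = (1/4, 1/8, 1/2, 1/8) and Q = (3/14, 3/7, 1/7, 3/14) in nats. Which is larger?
Q

Computing entropies in nats:
H(P) = 1.2130
H(Q) = 1.3013

Distribution Q has higher entropy.

Intuition: The distribution closer to uniform (more spread out) has higher entropy.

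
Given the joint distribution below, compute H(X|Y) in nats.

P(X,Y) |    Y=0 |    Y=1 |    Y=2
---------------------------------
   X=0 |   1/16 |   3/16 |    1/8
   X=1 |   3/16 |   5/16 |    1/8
0.6447 nats

Using the chain rule: H(X|Y) = H(X,Y) - H(Y)

First, compute H(X,Y) = 1.6844 nats

Marginal P(Y) = (1/4, 1/2, 1/4)
H(Y) = 1.0397 nats

H(X|Y) = H(X,Y) - H(Y) = 1.6844 - 1.0397 = 0.6447 nats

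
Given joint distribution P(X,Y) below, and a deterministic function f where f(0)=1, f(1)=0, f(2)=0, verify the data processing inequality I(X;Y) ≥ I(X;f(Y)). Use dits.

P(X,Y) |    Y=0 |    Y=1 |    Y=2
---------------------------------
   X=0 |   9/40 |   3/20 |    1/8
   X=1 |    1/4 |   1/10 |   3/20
I(X;Y) = 0.0030, I(X;f(Y)) = 0.0005, inequality holds: 0.0030 ≥ 0.0005

Data Processing Inequality: For any Markov chain X → Y → Z, we have I(X;Y) ≥ I(X;Z).

Here Z = f(Y) is a deterministic function of Y, forming X → Y → Z.

Original I(X;Y) = 0.0030 dits

After applying f:
P(X,Z) where Z=f(Y):
- P(X,Z=0) = P(X,Y=1) + P(X,Y=2)
- P(X,Z=1) = P(X,Y=0)

I(X;Z) = I(X;f(Y)) = 0.0005 dits

Verification: 0.0030 ≥ 0.0005 ✓

Information cannot be created by processing; the function f can only lose information about X.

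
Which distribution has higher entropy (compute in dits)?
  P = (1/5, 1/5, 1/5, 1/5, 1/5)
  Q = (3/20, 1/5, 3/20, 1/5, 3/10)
P

Computing entropies in dits:
H(P) = 0.6990
H(Q) = 0.6836

Distribution P has higher entropy.

Intuition: The distribution closer to uniform (more spread out) has higher entropy.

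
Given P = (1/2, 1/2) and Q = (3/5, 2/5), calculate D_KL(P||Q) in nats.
0.0204 nats

KL divergence: D_KL(P||Q) = Σ p(x) log(p(x)/q(x))

Computing term by term:
  x=0: 1/2 × log_e[(1/2)/(3/5)] = 1/2 × -0.1823 = -0.0912
  x=1: 1/2 × log_e[(1/2)/(2/5)] = 1/2 × 0.2231 = 0.1116

D_KL(P||Q) = 0.0204 nats

Note: KL divergence is always non-negative and equals 0 iff P = Q.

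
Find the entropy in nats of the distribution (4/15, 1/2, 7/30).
1.0386 nats

Shannon entropy is H(X) = -Σ p(x) log p(x).

For P = (4/15, 1/2, 7/30):
H = -4/15 × log_e(4/15) -1/2 × log_e(1/2) -7/30 × log_e(7/30)
H = 1.0386 nats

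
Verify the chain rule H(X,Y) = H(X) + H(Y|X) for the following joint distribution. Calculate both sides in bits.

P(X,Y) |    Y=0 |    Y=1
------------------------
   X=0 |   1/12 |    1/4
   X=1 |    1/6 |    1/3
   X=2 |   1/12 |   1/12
H(X,Y) = 2.3554, H(X) = 1.4591, H(Y|X) = 0.8962 (all in bits)

Chain rule: H(X,Y) = H(X) + H(Y|X)

Left side — joint entropy directly:
H(X,Y) = -Σ p(x,y) log p(x,y) = 2.3554 bits

Right side — compute H(Y|X) from the conditional distributions:
P(X) = (1/3, 1/2, 1/6), so H(X) = 1.4591 bits
H(Y|X) = Σ_x P(X=x) · H(Y|X=x):
  P(Y|X=0) = (1/4, 3/4), H(Y|X=0) = 0.8113, weight P(X=0) = 1/3
  P(Y|X=1) = (1/3, 2/3), H(Y|X=1) = 0.9183, weight P(X=1) = 1/2
  P(Y|X=2) = (1/2, 1/2), H(Y|X=2) = 1.0000, weight P(X=2) = 1/6
H(Y|X) = 0.8962 bits

H(X) + H(Y|X) = 1.4591 + 0.8962 = 2.3554 bits

Both sides equal 2.3554 bits. ✓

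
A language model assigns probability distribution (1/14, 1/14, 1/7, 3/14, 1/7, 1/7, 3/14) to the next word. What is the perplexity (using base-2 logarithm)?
6.4958

Perplexity is 2^H (or exp(H) for natural log).

First, H = -Σ p log p = 2.6995 bits
Perplexity = 2^2.6995 = 6.4958

Interpretation: The model's uncertainty is equivalent to choosing uniformly among 6.5 options.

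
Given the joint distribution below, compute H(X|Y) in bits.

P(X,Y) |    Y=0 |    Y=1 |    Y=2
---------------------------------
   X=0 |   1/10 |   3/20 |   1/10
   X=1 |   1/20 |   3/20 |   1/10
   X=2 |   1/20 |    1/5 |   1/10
1.5610 bits

Using the chain rule: H(X|Y) = H(X,Y) - H(Y)

First, compute H(X,Y) = 3.0464 bits

Marginal P(Y) = (1/5, 1/2, 3/10)
H(Y) = 1.4855 bits

H(X|Y) = H(X,Y) - H(Y) = 3.0464 - 1.4855 = 1.5610 bits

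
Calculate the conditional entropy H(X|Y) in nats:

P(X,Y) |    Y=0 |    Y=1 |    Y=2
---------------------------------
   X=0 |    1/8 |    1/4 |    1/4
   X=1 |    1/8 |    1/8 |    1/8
0.6507 nats

Using the chain rule: H(X|Y) = H(X,Y) - H(Y)

First, compute H(X,Y) = 1.7329 nats

Marginal P(Y) = (1/4, 3/8, 3/8)
H(Y) = 1.0822 nats

H(X|Y) = H(X,Y) - H(Y) = 1.7329 - 1.0822 = 0.6507 nats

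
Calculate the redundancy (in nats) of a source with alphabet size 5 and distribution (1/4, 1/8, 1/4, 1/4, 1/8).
0.0499 nats

Redundancy measures how far a source is from maximum entropy:
R = H_max - H(X)

Maximum entropy for 5 symbols: H_max = log_e(5) = 1.6094 nats
Actual entropy: H(X) = 1.5596 nats
Redundancy: R = 1.6094 - 1.5596 = 0.0499 nats

This redundancy represents potential for compression: the source could be compressed by 0.0499 nats per symbol.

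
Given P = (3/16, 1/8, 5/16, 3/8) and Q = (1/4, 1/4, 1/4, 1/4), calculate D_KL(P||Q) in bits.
0.1171 bits

KL divergence: D_KL(P||Q) = Σ p(x) log(p(x)/q(x))

Computing term by term:
  x=0: 3/16 × log_2[(3/16)/(1/4)] = 3/16 × -0.4150 = -0.0778
  x=1: 1/8 × log_2[(1/8)/(1/4)] = 1/8 × -1.0000 = -0.1250
  x=2: 5/16 × log_2[(5/16)/(1/4)] = 5/16 × 0.3219 = 0.1006
  x=3: 3/8 × log_2[(3/8)/(1/4)] = 3/8 × 0.5850 = 0.2194

D_KL(P||Q) = 0.1171 bits

Note: KL divergence is always non-negative and equals 0 iff P = Q.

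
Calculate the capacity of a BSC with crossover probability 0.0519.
0.7056 bits

For a binary symmetric channel (BSC) with error probability p:
Capacity C = 1 - H(p) bits per symbol

where H(p) = -p log₂(p) - (1-p) log₂(1-p) is the binary entropy function.

H(0.0519) = 0.2944 bits
C = 1 - 0.2944 = 0.7056 bits per symbol

This means we can reliably transmit up to 0.7056 bits of information per channel use.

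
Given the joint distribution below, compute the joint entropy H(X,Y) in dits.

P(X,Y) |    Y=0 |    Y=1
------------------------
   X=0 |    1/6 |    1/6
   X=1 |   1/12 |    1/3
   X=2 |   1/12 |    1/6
0.7280 dits

Joint entropy is H(X,Y) = -Σ_{x,y} p(x,y) log p(x,y).

Summing over all non-zero entries:
H(X,Y) = -[1/6·log_10(1/6) + 1/6·log_10(1/6) + 1/12·log_10(1/12) + 1/3·log_10(1/3) + 1/12·log_10(1/12) + 1/6·log_10(1/6)]
H(X,Y) = 0.7280 dits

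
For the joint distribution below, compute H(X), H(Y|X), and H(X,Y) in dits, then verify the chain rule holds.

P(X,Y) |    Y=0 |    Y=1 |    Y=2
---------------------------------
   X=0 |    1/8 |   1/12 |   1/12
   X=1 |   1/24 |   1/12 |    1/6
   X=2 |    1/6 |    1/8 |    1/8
H(X,Y) = 0.9253, H(X) = 0.4706, H(Y|X) = 0.4548 (all in dits)

Chain rule: H(X,Y) = H(X) + H(Y|X)

Left side — joint entropy directly:
H(X,Y) = -Σ p(x,y) log p(x,y) = 0.9253 dits

Right side — compute H(Y|X) from the conditional distributions:
P(X) = (7/24, 7/24, 5/12), so H(X) = 0.4706 dits
H(Y|X) = Σ_x P(X=x) · H(Y|X=x):
  P(Y|X=0) = (3/7, 2/7, 2/7), H(Y|X=0) = 0.4686, weight P(X=0) = 7/24
  P(Y|X=1) = (1/7, 2/7, 4/7), H(Y|X=1) = 0.4151, weight P(X=1) = 7/24
  P(Y|X=2) = (2/5, 3/10, 3/10), H(Y|X=2) = 0.4729, weight P(X=2) = 5/12
H(Y|X) = 0.4548 dits

H(X) + H(Y|X) = 0.4706 + 0.4548 = 0.9253 dits

Both sides equal 0.9253 dits. ✓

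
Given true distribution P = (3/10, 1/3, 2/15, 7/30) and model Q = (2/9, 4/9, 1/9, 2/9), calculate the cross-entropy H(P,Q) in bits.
1.9699 bits

Cross-entropy: H(P,Q) = -Σ p(x) log q(x)

Alternatively: H(P,Q) = H(P) + D_KL(P||Q)
H(P) = 1.9269 bits
D_KL(P||Q) = 0.0430 bits

H(P,Q) = 1.9269 + 0.0430 = 1.9699 bits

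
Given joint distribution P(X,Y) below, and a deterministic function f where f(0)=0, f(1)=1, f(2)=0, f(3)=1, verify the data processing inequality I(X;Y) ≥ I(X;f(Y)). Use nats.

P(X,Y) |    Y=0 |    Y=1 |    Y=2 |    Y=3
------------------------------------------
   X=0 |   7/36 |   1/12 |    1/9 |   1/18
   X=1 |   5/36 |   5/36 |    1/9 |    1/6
I(X;Y) = 0.0346, I(X;f(Y)) = 0.0286, inequality holds: 0.0346 ≥ 0.0286

Data Processing Inequality: For any Markov chain X → Y → Z, we have I(X;Y) ≥ I(X;Z).

Here Z = f(Y) is a deterministic function of Y, forming X → Y → Z.

Original I(X;Y) = 0.0346 nats

After applying f:
P(X,Z) where Z=f(Y):
- P(X,Z=0) = P(X,Y=0) + P(X,Y=2)
- P(X,Z=1) = P(X,Y=1) + P(X,Y=3)

I(X;Z) = I(X;f(Y)) = 0.0286 nats

Verification: 0.0346 ≥ 0.0286 ✓

Information cannot be created by processing; the function f can only lose information about X.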